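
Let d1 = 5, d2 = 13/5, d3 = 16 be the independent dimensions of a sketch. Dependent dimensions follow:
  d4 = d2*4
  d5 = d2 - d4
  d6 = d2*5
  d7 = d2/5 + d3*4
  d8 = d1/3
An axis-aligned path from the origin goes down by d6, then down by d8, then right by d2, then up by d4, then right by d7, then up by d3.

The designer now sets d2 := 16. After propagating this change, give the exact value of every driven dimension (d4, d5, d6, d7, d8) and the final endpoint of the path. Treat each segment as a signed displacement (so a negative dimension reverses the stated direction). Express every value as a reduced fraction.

Apply edit: d2 := 16
  d4 = d2*4 = 64
  d5 = d2 - d4 = -48
  d6 = d2*5 = 80
  d7 = d2/5 + d3*4 = 336/5
  d8 = d1/3 = 5/3
Walk from origin (0, 0):
  seg 1: down by d6 = 80 → (0, -80)
  seg 2: down by d8 = 5/3 → (0, -245/3)
  seg 3: right by d2 = 16 → (16, -245/3)
  seg 4: up by d4 = 64 → (16, -53/3)
  seg 5: right by d7 = 336/5 → (416/5, -53/3)
  seg 6: up by d3 = 16 → (416/5, -5/3)

d4 = 64
d5 = -48
d6 = 80
d7 = 336/5
d8 = 5/3
endpoint = (416/5, -5/3)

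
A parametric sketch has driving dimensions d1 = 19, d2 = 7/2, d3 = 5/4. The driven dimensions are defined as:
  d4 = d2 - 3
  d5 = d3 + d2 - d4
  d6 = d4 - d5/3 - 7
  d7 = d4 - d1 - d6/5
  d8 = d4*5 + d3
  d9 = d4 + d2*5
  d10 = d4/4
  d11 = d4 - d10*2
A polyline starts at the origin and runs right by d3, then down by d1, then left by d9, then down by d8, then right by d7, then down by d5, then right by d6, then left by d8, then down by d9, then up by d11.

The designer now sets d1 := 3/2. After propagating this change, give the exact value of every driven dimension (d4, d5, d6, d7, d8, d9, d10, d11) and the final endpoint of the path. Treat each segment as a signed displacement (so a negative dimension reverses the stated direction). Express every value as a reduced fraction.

d4 = 1/2
d5 = 17/4
d6 = -95/12
d7 = 7/12
d8 = 15/4
d9 = 18
d10 = 1/8
d11 = 1/4
endpoint = (-167/6, -109/4)

Apply edit: d1 := 3/2
  d4 = d2 - 3 = 1/2
  d5 = d3 + d2 - d4 = 17/4
  d6 = d4 - d5/3 - 7 = -95/12
  d7 = d4 - d1 - d6/5 = 7/12
  d8 = d4*5 + d3 = 15/4
  d9 = d4 + d2*5 = 18
  d10 = d4/4 = 1/8
  d11 = d4 - d10*2 = 1/4
Walk from origin (0, 0):
  seg 1: right by d3 = 5/4 → (5/4, 0)
  seg 2: down by d1 = 3/2 → (5/4, -3/2)
  seg 3: left by d9 = 18 → (-67/4, -3/2)
  seg 4: down by d8 = 15/4 → (-67/4, -21/4)
  seg 5: right by d7 = 7/12 → (-97/6, -21/4)
  seg 6: down by d5 = 17/4 → (-97/6, -19/2)
  seg 7: right by d6 = -95/12 → (-289/12, -19/2)
  seg 8: left by d8 = 15/4 → (-167/6, -19/2)
  seg 9: down by d9 = 18 → (-167/6, -55/2)
  seg 10: up by d11 = 1/4 → (-167/6, -109/4)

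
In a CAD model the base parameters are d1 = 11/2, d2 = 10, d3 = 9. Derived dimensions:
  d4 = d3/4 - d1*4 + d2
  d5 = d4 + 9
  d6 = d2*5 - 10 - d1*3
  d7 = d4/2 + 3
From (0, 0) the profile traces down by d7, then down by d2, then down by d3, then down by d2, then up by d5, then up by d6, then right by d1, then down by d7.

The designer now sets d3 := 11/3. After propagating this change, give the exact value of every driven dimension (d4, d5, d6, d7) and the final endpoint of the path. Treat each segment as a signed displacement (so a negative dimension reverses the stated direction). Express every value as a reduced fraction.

d4 = -133/12
d5 = -25/12
d6 = 47/2
d7 = -61/24
endpoint = (11/2, 17/6)

Apply edit: d3 := 11/3
  d4 = d3/4 - d1*4 + d2 = -133/12
  d5 = d4 + 9 = -25/12
  d6 = d2*5 - 10 - d1*3 = 47/2
  d7 = d4/2 + 3 = -61/24
Walk from origin (0, 0):
  seg 1: down by d7 = -61/24 → (0, 61/24)
  seg 2: down by d2 = 10 → (0, -179/24)
  seg 3: down by d3 = 11/3 → (0, -89/8)
  seg 4: down by d2 = 10 → (0, -169/8)
  seg 5: up by d5 = -25/12 → (0, -557/24)
  seg 6: up by d6 = 47/2 → (0, 7/24)
  seg 7: right by d1 = 11/2 → (11/2, 7/24)
  seg 8: down by d7 = -61/24 → (11/2, 17/6)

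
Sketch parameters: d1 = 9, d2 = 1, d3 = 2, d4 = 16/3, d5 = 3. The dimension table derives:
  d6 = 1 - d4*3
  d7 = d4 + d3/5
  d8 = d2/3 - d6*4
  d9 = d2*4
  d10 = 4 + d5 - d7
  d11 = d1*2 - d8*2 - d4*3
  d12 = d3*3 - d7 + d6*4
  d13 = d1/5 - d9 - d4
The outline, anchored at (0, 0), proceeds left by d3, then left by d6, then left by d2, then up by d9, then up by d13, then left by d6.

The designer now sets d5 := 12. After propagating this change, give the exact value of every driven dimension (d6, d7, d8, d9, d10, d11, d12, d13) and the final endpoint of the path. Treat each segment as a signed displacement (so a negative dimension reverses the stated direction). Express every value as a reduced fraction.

Apply edit: d5 := 12
  d6 = 1 - d4*3 = -15
  d7 = d4 + d3/5 = 86/15
  d8 = d2/3 - d6*4 = 181/3
  d9 = d2*4 = 4
  d10 = 4 + d5 - d7 = 154/15
  d11 = d1*2 - d8*2 - d4*3 = -356/3
  d12 = d3*3 - d7 + d6*4 = -896/15
  d13 = d1/5 - d9 - d4 = -113/15
Walk from origin (0, 0):
  seg 1: left by d3 = 2 → (-2, 0)
  seg 2: left by d6 = -15 → (13, 0)
  seg 3: left by d2 = 1 → (12, 0)
  seg 4: up by d9 = 4 → (12, 4)
  seg 5: up by d13 = -113/15 → (12, -53/15)
  seg 6: left by d6 = -15 → (27, -53/15)

d6 = -15
d7 = 86/15
d8 = 181/3
d9 = 4
d10 = 154/15
d11 = -356/3
d12 = -896/15
d13 = -113/15
endpoint = (27, -53/15)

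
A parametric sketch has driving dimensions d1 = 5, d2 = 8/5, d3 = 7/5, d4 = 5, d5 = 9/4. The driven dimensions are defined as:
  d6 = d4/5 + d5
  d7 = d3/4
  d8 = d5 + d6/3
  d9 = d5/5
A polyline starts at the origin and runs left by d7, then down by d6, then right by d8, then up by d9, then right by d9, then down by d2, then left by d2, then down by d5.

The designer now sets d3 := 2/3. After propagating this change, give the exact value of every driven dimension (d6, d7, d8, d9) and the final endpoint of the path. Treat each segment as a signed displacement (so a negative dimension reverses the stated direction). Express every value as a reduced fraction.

d6 = 13/4
d7 = 1/6
d8 = 10/3
d9 = 9/20
endpoint = (121/60, -133/20)

Apply edit: d3 := 2/3
  d6 = d4/5 + d5 = 13/4
  d7 = d3/4 = 1/6
  d8 = d5 + d6/3 = 10/3
  d9 = d5/5 = 9/20
Walk from origin (0, 0):
  seg 1: left by d7 = 1/6 → (-1/6, 0)
  seg 2: down by d6 = 13/4 → (-1/6, -13/4)
  seg 3: right by d8 = 10/3 → (19/6, -13/4)
  seg 4: up by d9 = 9/20 → (19/6, -14/5)
  seg 5: right by d9 = 9/20 → (217/60, -14/5)
  seg 6: down by d2 = 8/5 → (217/60, -22/5)
  seg 7: left by d2 = 8/5 → (121/60, -22/5)
  seg 8: down by d5 = 9/4 → (121/60, -133/20)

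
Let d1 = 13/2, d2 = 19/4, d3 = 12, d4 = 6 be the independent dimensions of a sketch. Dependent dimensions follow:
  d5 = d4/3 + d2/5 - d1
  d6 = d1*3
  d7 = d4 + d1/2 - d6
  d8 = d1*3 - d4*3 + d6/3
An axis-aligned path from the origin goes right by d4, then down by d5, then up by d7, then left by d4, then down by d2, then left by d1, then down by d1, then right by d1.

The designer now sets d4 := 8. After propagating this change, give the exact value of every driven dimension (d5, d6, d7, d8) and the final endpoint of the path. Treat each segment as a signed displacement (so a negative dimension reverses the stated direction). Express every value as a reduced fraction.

Apply edit: d4 := 8
  d5 = d4/3 + d2/5 - d1 = -173/60
  d6 = d1*3 = 39/2
  d7 = d4 + d1/2 - d6 = -33/4
  d8 = d1*3 - d4*3 + d6/3 = 2
Walk from origin (0, 0):
  seg 1: right by d4 = 8 → (8, 0)
  seg 2: down by d5 = -173/60 → (8, 173/60)
  seg 3: up by d7 = -33/4 → (8, -161/30)
  seg 4: left by d4 = 8 → (0, -161/30)
  seg 5: down by d2 = 19/4 → (0, -607/60)
  seg 6: left by d1 = 13/2 → (-13/2, -607/60)
  seg 7: down by d1 = 13/2 → (-13/2, -997/60)
  seg 8: right by d1 = 13/2 → (0, -997/60)

d5 = -173/60
d6 = 39/2
d7 = -33/4
d8 = 2
endpoint = (0, -997/60)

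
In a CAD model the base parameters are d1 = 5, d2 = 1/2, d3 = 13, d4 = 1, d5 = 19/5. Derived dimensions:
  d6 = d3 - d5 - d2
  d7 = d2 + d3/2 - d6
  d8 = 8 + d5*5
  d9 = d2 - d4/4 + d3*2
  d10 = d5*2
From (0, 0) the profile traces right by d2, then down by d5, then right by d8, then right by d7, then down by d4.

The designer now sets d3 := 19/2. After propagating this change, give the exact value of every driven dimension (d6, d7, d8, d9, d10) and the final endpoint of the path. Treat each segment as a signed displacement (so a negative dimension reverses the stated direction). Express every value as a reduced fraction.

d6 = 26/5
d7 = 1/20
d8 = 27
d9 = 77/4
d10 = 38/5
endpoint = (551/20, -24/5)

Apply edit: d3 := 19/2
  d6 = d3 - d5 - d2 = 26/5
  d7 = d2 + d3/2 - d6 = 1/20
  d8 = 8 + d5*5 = 27
  d9 = d2 - d4/4 + d3*2 = 77/4
  d10 = d5*2 = 38/5
Walk from origin (0, 0):
  seg 1: right by d2 = 1/2 → (1/2, 0)
  seg 2: down by d5 = 19/5 → (1/2, -19/5)
  seg 3: right by d8 = 27 → (55/2, -19/5)
  seg 4: right by d7 = 1/20 → (551/20, -19/5)
  seg 5: down by d4 = 1 → (551/20, -24/5)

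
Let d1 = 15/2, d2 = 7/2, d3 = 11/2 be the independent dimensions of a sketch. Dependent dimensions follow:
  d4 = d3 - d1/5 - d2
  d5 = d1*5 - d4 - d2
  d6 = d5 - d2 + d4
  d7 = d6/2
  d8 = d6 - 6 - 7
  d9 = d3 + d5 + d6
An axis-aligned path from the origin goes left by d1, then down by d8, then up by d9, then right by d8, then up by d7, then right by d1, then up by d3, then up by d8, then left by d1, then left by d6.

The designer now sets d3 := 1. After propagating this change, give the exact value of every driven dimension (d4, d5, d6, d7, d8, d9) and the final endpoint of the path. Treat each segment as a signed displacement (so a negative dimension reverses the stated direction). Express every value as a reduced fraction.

d4 = -4
d5 = 38
d6 = 61/2
d7 = 61/4
d8 = 35/2
d9 = 139/2
endpoint = (-41/2, 343/4)

Apply edit: d3 := 1
  d4 = d3 - d1/5 - d2 = -4
  d5 = d1*5 - d4 - d2 = 38
  d6 = d5 - d2 + d4 = 61/2
  d7 = d6/2 = 61/4
  d8 = d6 - 6 - 7 = 35/2
  d9 = d3 + d5 + d6 = 139/2
Walk from origin (0, 0):
  seg 1: left by d1 = 15/2 → (-15/2, 0)
  seg 2: down by d8 = 35/2 → (-15/2, -35/2)
  seg 3: up by d9 = 139/2 → (-15/2, 52)
  seg 4: right by d8 = 35/2 → (10, 52)
  seg 5: up by d7 = 61/4 → (10, 269/4)
  seg 6: right by d1 = 15/2 → (35/2, 269/4)
  seg 7: up by d3 = 1 → (35/2, 273/4)
  seg 8: up by d8 = 35/2 → (35/2, 343/4)
  seg 9: left by d1 = 15/2 → (10, 343/4)
  seg 10: left by d6 = 61/2 → (-41/2, 343/4)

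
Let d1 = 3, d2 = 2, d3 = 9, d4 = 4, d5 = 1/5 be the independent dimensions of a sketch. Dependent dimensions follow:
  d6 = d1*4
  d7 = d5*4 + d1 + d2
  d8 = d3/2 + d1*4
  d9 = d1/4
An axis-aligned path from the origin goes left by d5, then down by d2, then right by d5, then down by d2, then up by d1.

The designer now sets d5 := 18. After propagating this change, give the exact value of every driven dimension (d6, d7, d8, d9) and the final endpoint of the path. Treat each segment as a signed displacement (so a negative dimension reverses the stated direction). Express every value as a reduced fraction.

Apply edit: d5 := 18
  d6 = d1*4 = 12
  d7 = d5*4 + d1 + d2 = 77
  d8 = d3/2 + d1*4 = 33/2
  d9 = d1/4 = 3/4
Walk from origin (0, 0):
  seg 1: left by d5 = 18 → (-18, 0)
  seg 2: down by d2 = 2 → (-18, -2)
  seg 3: right by d5 = 18 → (0, -2)
  seg 4: down by d2 = 2 → (0, -4)
  seg 5: up by d1 = 3 → (0, -1)

d6 = 12
d7 = 77
d8 = 33/2
d9 = 3/4
endpoint = (0, -1)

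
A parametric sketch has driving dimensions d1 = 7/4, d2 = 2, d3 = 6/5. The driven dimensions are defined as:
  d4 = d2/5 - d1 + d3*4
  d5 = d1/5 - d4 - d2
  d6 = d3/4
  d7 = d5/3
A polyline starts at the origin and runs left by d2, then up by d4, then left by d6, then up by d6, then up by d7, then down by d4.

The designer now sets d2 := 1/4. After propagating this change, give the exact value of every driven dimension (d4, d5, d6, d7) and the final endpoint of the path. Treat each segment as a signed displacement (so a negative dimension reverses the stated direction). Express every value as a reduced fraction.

Apply edit: d2 := 1/4
  d4 = d2/5 - d1 + d3*4 = 31/10
  d5 = d1/5 - d4 - d2 = -3
  d6 = d3/4 = 3/10
  d7 = d5/3 = -1
Walk from origin (0, 0):
  seg 1: left by d2 = 1/4 → (-1/4, 0)
  seg 2: up by d4 = 31/10 → (-1/4, 31/10)
  seg 3: left by d6 = 3/10 → (-11/20, 31/10)
  seg 4: up by d6 = 3/10 → (-11/20, 17/5)
  seg 5: up by d7 = -1 → (-11/20, 12/5)
  seg 6: down by d4 = 31/10 → (-11/20, -7/10)

d4 = 31/10
d5 = -3
d6 = 3/10
d7 = -1
endpoint = (-11/20, -7/10)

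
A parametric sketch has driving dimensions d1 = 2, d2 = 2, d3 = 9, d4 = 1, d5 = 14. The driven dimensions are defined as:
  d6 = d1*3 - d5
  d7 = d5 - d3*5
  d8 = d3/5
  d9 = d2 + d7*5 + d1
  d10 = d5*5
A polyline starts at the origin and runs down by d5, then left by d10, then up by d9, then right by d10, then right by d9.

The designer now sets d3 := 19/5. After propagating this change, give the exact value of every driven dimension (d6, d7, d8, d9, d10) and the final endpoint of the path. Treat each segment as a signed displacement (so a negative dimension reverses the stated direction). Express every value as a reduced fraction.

Apply edit: d3 := 19/5
  d6 = d1*3 - d5 = -8
  d7 = d5 - d3*5 = -5
  d8 = d3/5 = 19/25
  d9 = d2 + d7*5 + d1 = -21
  d10 = d5*5 = 70
Walk from origin (0, 0):
  seg 1: down by d5 = 14 → (0, -14)
  seg 2: left by d10 = 70 → (-70, -14)
  seg 3: up by d9 = -21 → (-70, -35)
  seg 4: right by d10 = 70 → (0, -35)
  seg 5: right by d9 = -21 → (-21, -35)

d6 = -8
d7 = -5
d8 = 19/25
d9 = -21
d10 = 70
endpoint = (-21, -35)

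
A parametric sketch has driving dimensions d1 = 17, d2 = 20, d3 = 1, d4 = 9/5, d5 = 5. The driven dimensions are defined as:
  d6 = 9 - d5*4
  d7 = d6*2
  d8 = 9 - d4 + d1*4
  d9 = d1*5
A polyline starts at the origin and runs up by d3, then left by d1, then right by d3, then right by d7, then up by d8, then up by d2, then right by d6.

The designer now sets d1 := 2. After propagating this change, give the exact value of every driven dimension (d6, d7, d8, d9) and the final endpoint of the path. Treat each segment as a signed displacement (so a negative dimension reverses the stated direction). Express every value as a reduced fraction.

Apply edit: d1 := 2
  d6 = 9 - d5*4 = -11
  d7 = d6*2 = -22
  d8 = 9 - d4 + d1*4 = 76/5
  d9 = d1*5 = 10
Walk from origin (0, 0):
  seg 1: up by d3 = 1 → (0, 1)
  seg 2: left by d1 = 2 → (-2, 1)
  seg 3: right by d3 = 1 → (-1, 1)
  seg 4: right by d7 = -22 → (-23, 1)
  seg 5: up by d8 = 76/5 → (-23, 81/5)
  seg 6: up by d2 = 20 → (-23, 181/5)
  seg 7: right by d6 = -11 → (-34, 181/5)

d6 = -11
d7 = -22
d8 = 76/5
d9 = 10
endpoint = (-34, 181/5)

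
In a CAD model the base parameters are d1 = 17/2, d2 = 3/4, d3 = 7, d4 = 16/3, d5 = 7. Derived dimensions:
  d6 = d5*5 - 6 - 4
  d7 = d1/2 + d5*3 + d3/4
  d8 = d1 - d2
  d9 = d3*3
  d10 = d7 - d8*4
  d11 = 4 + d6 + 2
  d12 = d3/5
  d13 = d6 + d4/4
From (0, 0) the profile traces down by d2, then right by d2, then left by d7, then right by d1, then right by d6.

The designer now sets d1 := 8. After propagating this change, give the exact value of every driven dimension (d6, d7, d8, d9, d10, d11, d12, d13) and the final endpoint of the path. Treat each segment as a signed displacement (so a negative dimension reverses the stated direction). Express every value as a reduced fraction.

Apply edit: d1 := 8
  d6 = d5*5 - 6 - 4 = 25
  d7 = d1/2 + d5*3 + d3/4 = 107/4
  d8 = d1 - d2 = 29/4
  d9 = d3*3 = 21
  d10 = d7 - d8*4 = -9/4
  d11 = 4 + d6 + 2 = 31
  d12 = d3/5 = 7/5
  d13 = d6 + d4/4 = 79/3
Walk from origin (0, 0):
  seg 1: down by d2 = 3/4 → (0, -3/4)
  seg 2: right by d2 = 3/4 → (3/4, -3/4)
  seg 3: left by d7 = 107/4 → (-26, -3/4)
  seg 4: right by d1 = 8 → (-18, -3/4)
  seg 5: right by d6 = 25 → (7, -3/4)

d6 = 25
d7 = 107/4
d8 = 29/4
d9 = 21
d10 = -9/4
d11 = 31
d12 = 7/5
d13 = 79/3
endpoint = (7, -3/4)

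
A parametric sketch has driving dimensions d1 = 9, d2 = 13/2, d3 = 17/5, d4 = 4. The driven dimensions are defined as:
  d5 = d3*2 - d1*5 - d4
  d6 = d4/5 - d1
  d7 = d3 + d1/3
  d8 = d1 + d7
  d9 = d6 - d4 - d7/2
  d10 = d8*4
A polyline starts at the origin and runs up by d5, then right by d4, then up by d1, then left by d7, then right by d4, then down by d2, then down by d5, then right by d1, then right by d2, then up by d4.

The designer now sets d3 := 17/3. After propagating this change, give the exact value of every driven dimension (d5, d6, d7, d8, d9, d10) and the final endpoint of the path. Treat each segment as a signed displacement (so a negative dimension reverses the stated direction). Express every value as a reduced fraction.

Apply edit: d3 := 17/3
  d5 = d3*2 - d1*5 - d4 = -113/3
  d6 = d4/5 - d1 = -41/5
  d7 = d3 + d1/3 = 26/3
  d8 = d1 + d7 = 53/3
  d9 = d6 - d4 - d7/2 = -248/15
  d10 = d8*4 = 212/3
Walk from origin (0, 0):
  seg 1: up by d5 = -113/3 → (0, -113/3)
  seg 2: right by d4 = 4 → (4, -113/3)
  seg 3: up by d1 = 9 → (4, -86/3)
  seg 4: left by d7 = 26/3 → (-14/3, -86/3)
  seg 5: right by d4 = 4 → (-2/3, -86/3)
  seg 6: down by d2 = 13/2 → (-2/3, -211/6)
  seg 7: down by d5 = -113/3 → (-2/3, 5/2)
  seg 8: right by d1 = 9 → (25/3, 5/2)
  seg 9: right by d2 = 13/2 → (89/6, 5/2)
  seg 10: up by d4 = 4 → (89/6, 13/2)

d5 = -113/3
d6 = -41/5
d7 = 26/3
d8 = 53/3
d9 = -248/15
d10 = 212/3
endpoint = (89/6, 13/2)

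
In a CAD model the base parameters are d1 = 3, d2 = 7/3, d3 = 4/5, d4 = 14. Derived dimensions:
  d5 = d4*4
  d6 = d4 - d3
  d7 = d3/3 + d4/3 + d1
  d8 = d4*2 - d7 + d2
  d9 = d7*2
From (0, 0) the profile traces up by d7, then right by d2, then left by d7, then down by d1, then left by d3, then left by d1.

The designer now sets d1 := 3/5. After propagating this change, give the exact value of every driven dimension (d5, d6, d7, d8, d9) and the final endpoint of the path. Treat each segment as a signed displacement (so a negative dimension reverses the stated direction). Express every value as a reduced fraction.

Apply edit: d1 := 3/5
  d5 = d4*4 = 56
  d6 = d4 - d3 = 66/5
  d7 = d3/3 + d4/3 + d1 = 83/15
  d8 = d4*2 - d7 + d2 = 124/5
  d9 = d7*2 = 166/15
Walk from origin (0, 0):
  seg 1: up by d7 = 83/15 → (0, 83/15)
  seg 2: right by d2 = 7/3 → (7/3, 83/15)
  seg 3: left by d7 = 83/15 → (-16/5, 83/15)
  seg 4: down by d1 = 3/5 → (-16/5, 74/15)
  seg 5: left by d3 = 4/5 → (-4, 74/15)
  seg 6: left by d1 = 3/5 → (-23/5, 74/15)

d5 = 56
d6 = 66/5
d7 = 83/15
d8 = 124/5
d9 = 166/15
endpoint = (-23/5, 74/15)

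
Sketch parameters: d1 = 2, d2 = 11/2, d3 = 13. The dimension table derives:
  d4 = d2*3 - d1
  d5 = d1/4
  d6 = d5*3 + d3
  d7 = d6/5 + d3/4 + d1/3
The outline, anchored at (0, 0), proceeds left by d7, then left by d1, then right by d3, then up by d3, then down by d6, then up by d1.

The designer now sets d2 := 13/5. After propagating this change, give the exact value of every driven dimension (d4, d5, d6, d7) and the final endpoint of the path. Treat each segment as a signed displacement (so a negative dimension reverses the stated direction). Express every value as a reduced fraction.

Apply edit: d2 := 13/5
  d4 = d2*3 - d1 = 29/5
  d5 = d1/4 = 1/2
  d6 = d5*3 + d3 = 29/2
  d7 = d6/5 + d3/4 + d1/3 = 409/60
Walk from origin (0, 0):
  seg 1: left by d7 = 409/60 → (-409/60, 0)
  seg 2: left by d1 = 2 → (-529/60, 0)
  seg 3: right by d3 = 13 → (251/60, 0)
  seg 4: up by d3 = 13 → (251/60, 13)
  seg 5: down by d6 = 29/2 → (251/60, -3/2)
  seg 6: up by d1 = 2 → (251/60, 1/2)

d4 = 29/5
d5 = 1/2
d6 = 29/2
d7 = 409/60
endpoint = (251/60, 1/2)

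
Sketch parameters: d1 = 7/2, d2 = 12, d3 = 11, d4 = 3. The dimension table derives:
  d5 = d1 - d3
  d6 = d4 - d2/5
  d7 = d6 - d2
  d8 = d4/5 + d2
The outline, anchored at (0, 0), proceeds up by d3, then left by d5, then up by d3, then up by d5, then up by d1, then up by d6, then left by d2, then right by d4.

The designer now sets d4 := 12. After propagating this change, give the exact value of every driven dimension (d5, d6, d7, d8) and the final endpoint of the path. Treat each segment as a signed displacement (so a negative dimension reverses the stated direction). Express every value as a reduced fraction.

d5 = -15/2
d6 = 48/5
d7 = -12/5
d8 = 72/5
endpoint = (15/2, 138/5)

Apply edit: d4 := 12
  d5 = d1 - d3 = -15/2
  d6 = d4 - d2/5 = 48/5
  d7 = d6 - d2 = -12/5
  d8 = d4/5 + d2 = 72/5
Walk from origin (0, 0):
  seg 1: up by d3 = 11 → (0, 11)
  seg 2: left by d5 = -15/2 → (15/2, 11)
  seg 3: up by d3 = 11 → (15/2, 22)
  seg 4: up by d5 = -15/2 → (15/2, 29/2)
  seg 5: up by d1 = 7/2 → (15/2, 18)
  seg 6: up by d6 = 48/5 → (15/2, 138/5)
  seg 7: left by d2 = 12 → (-9/2, 138/5)
  seg 8: right by d4 = 12 → (15/2, 138/5)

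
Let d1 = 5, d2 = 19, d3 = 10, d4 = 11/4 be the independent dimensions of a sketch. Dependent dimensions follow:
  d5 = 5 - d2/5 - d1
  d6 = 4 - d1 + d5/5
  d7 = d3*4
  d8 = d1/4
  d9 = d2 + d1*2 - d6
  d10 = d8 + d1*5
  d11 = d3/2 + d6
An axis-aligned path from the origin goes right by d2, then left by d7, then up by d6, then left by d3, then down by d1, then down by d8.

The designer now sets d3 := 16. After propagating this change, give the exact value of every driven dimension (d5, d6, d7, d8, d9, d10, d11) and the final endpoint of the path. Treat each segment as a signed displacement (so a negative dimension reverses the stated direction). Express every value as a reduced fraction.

d5 = -19/5
d6 = -44/25
d7 = 64
d8 = 5/4
d9 = 769/25
d10 = 105/4
d11 = 156/25
endpoint = (-61, -801/100)

Apply edit: d3 := 16
  d5 = 5 - d2/5 - d1 = -19/5
  d6 = 4 - d1 + d5/5 = -44/25
  d7 = d3*4 = 64
  d8 = d1/4 = 5/4
  d9 = d2 + d1*2 - d6 = 769/25
  d10 = d8 + d1*5 = 105/4
  d11 = d3/2 + d6 = 156/25
Walk from origin (0, 0):
  seg 1: right by d2 = 19 → (19, 0)
  seg 2: left by d7 = 64 → (-45, 0)
  seg 3: up by d6 = -44/25 → (-45, -44/25)
  seg 4: left by d3 = 16 → (-61, -44/25)
  seg 5: down by d1 = 5 → (-61, -169/25)
  seg 6: down by d8 = 5/4 → (-61, -801/100)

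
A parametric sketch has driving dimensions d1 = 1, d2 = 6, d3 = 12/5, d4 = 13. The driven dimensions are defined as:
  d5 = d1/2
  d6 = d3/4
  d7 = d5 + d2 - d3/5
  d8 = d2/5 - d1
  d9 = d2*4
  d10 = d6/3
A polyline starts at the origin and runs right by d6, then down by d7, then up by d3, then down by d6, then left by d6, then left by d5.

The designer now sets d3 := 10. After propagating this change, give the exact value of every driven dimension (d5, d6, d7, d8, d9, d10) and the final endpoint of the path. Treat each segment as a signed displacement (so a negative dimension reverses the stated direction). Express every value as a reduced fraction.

Apply edit: d3 := 10
  d5 = d1/2 = 1/2
  d6 = d3/4 = 5/2
  d7 = d5 + d2 - d3/5 = 9/2
  d8 = d2/5 - d1 = 1/5
  d9 = d2*4 = 24
  d10 = d6/3 = 5/6
Walk from origin (0, 0):
  seg 1: right by d6 = 5/2 → (5/2, 0)
  seg 2: down by d7 = 9/2 → (5/2, -9/2)
  seg 3: up by d3 = 10 → (5/2, 11/2)
  seg 4: down by d6 = 5/2 → (5/2, 3)
  seg 5: left by d6 = 5/2 → (0, 3)
  seg 6: left by d5 = 1/2 → (-1/2, 3)

d5 = 1/2
d6 = 5/2
d7 = 9/2
d8 = 1/5
d9 = 24
d10 = 5/6
endpoint = (-1/2, 3)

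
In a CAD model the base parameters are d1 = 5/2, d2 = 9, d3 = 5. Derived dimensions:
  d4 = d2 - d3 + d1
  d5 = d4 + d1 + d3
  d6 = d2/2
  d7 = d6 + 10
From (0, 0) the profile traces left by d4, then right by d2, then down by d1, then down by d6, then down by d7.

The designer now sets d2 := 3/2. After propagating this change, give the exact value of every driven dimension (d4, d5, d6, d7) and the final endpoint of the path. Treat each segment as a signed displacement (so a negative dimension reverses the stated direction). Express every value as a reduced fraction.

d4 = -1
d5 = 13/2
d6 = 3/4
d7 = 43/4
endpoint = (5/2, -14)

Apply edit: d2 := 3/2
  d4 = d2 - d3 + d1 = -1
  d5 = d4 + d1 + d3 = 13/2
  d6 = d2/2 = 3/4
  d7 = d6 + 10 = 43/4
Walk from origin (0, 0):
  seg 1: left by d4 = -1 → (1, 0)
  seg 2: right by d2 = 3/2 → (5/2, 0)
  seg 3: down by d1 = 5/2 → (5/2, -5/2)
  seg 4: down by d6 = 3/4 → (5/2, -13/4)
  seg 5: down by d7 = 43/4 → (5/2, -14)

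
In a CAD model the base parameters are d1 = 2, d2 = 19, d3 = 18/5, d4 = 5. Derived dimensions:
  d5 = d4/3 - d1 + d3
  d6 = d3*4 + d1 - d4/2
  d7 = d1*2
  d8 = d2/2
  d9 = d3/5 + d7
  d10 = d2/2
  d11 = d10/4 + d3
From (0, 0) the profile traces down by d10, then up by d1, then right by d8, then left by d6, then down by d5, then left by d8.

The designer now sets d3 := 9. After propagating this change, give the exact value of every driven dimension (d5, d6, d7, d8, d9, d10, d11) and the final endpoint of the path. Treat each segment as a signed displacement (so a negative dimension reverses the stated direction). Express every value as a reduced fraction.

d5 = 26/3
d6 = 71/2
d7 = 4
d8 = 19/2
d9 = 29/5
d10 = 19/2
d11 = 91/8
endpoint = (-71/2, -97/6)

Apply edit: d3 := 9
  d5 = d4/3 - d1 + d3 = 26/3
  d6 = d3*4 + d1 - d4/2 = 71/2
  d7 = d1*2 = 4
  d8 = d2/2 = 19/2
  d9 = d3/5 + d7 = 29/5
  d10 = d2/2 = 19/2
  d11 = d10/4 + d3 = 91/8
Walk from origin (0, 0):
  seg 1: down by d10 = 19/2 → (0, -19/2)
  seg 2: up by d1 = 2 → (0, -15/2)
  seg 3: right by d8 = 19/2 → (19/2, -15/2)
  seg 4: left by d6 = 71/2 → (-26, -15/2)
  seg 5: down by d5 = 26/3 → (-26, -97/6)
  seg 6: left by d8 = 19/2 → (-71/2, -97/6)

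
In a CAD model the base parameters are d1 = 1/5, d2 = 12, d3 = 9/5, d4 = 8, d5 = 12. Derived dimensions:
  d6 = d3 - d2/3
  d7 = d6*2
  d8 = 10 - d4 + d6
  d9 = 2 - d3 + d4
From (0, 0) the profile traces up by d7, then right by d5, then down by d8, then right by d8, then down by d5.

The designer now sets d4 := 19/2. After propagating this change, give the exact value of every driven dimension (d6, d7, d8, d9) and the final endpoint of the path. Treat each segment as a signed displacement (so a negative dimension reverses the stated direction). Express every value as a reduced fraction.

Apply edit: d4 := 19/2
  d6 = d3 - d2/3 = -11/5
  d7 = d6*2 = -22/5
  d8 = 10 - d4 + d6 = -17/10
  d9 = 2 - d3 + d4 = 97/10
Walk from origin (0, 0):
  seg 1: up by d7 = -22/5 → (0, -22/5)
  seg 2: right by d5 = 12 → (12, -22/5)
  seg 3: down by d8 = -17/10 → (12, -27/10)
  seg 4: right by d8 = -17/10 → (103/10, -27/10)
  seg 5: down by d5 = 12 → (103/10, -147/10)

d6 = -11/5
d7 = -22/5
d8 = -17/10
d9 = 97/10
endpoint = (103/10, -147/10)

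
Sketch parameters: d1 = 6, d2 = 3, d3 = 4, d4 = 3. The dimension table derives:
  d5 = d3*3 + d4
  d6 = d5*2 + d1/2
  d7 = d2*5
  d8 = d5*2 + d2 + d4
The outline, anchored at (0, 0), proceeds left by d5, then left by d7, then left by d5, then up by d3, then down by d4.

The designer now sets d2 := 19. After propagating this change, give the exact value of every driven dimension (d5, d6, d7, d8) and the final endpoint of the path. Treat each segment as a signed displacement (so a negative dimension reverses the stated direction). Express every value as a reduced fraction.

d5 = 15
d6 = 33
d7 = 95
d8 = 52
endpoint = (-125, 1)

Apply edit: d2 := 19
  d5 = d3*3 + d4 = 15
  d6 = d5*2 + d1/2 = 33
  d7 = d2*5 = 95
  d8 = d5*2 + d2 + d4 = 52
Walk from origin (0, 0):
  seg 1: left by d5 = 15 → (-15, 0)
  seg 2: left by d7 = 95 → (-110, 0)
  seg 3: left by d5 = 15 → (-125, 0)
  seg 4: up by d3 = 4 → (-125, 4)
  seg 5: down by d4 = 3 → (-125, 1)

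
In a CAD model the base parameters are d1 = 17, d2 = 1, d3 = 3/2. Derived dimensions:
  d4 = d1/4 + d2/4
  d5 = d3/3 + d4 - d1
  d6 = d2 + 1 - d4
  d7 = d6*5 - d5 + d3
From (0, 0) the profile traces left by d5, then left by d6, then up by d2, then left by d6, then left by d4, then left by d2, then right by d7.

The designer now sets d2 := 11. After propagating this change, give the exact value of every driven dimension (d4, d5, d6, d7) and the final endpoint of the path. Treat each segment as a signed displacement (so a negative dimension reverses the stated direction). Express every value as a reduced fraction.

Apply edit: d2 := 11
  d4 = d1/4 + d2/4 = 7
  d5 = d3/3 + d4 - d1 = -19/2
  d6 = d2 + 1 - d4 = 5
  d7 = d6*5 - d5 + d3 = 36
Walk from origin (0, 0):
  seg 1: left by d5 = -19/2 → (19/2, 0)
  seg 2: left by d6 = 5 → (9/2, 0)
  seg 3: up by d2 = 11 → (9/2, 11)
  seg 4: left by d6 = 5 → (-1/2, 11)
  seg 5: left by d4 = 7 → (-15/2, 11)
  seg 6: left by d2 = 11 → (-37/2, 11)
  seg 7: right by d7 = 36 → (35/2, 11)

d4 = 7
d5 = -19/2
d6 = 5
d7 = 36
endpoint = (35/2, 11)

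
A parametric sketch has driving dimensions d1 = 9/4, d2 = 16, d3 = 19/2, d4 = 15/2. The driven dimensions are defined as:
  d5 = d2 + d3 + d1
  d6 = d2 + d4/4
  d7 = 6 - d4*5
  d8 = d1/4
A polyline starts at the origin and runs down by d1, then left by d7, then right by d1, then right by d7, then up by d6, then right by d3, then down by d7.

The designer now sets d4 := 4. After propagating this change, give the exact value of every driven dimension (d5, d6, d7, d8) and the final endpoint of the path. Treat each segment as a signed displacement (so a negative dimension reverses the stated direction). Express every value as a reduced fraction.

d5 = 111/4
d6 = 17
d7 = -14
d8 = 9/16
endpoint = (47/4, 115/4)

Apply edit: d4 := 4
  d5 = d2 + d3 + d1 = 111/4
  d6 = d2 + d4/4 = 17
  d7 = 6 - d4*5 = -14
  d8 = d1/4 = 9/16
Walk from origin (0, 0):
  seg 1: down by d1 = 9/4 → (0, -9/4)
  seg 2: left by d7 = -14 → (14, -9/4)
  seg 3: right by d1 = 9/4 → (65/4, -9/4)
  seg 4: right by d7 = -14 → (9/4, -9/4)
  seg 5: up by d6 = 17 → (9/4, 59/4)
  seg 6: right by d3 = 19/2 → (47/4, 59/4)
  seg 7: down by d7 = -14 → (47/4, 115/4)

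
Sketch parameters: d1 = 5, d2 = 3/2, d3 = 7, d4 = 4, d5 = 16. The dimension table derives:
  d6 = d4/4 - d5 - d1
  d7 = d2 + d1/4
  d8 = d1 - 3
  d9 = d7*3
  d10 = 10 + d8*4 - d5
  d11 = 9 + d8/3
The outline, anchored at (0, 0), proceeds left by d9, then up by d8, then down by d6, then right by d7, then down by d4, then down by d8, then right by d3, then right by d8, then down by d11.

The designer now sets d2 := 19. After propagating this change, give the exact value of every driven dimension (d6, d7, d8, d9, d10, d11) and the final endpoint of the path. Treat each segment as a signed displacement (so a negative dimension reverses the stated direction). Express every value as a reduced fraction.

d6 = -20
d7 = 81/4
d8 = 2
d9 = 243/4
d10 = 2
d11 = 29/3
endpoint = (-63/2, 19/3)

Apply edit: d2 := 19
  d6 = d4/4 - d5 - d1 = -20
  d7 = d2 + d1/4 = 81/4
  d8 = d1 - 3 = 2
  d9 = d7*3 = 243/4
  d10 = 10 + d8*4 - d5 = 2
  d11 = 9 + d8/3 = 29/3
Walk from origin (0, 0):
  seg 1: left by d9 = 243/4 → (-243/4, 0)
  seg 2: up by d8 = 2 → (-243/4, 2)
  seg 3: down by d6 = -20 → (-243/4, 22)
  seg 4: right by d7 = 81/4 → (-81/2, 22)
  seg 5: down by d4 = 4 → (-81/2, 18)
  seg 6: down by d8 = 2 → (-81/2, 16)
  seg 7: right by d3 = 7 → (-67/2, 16)
  seg 8: right by d8 = 2 → (-63/2, 16)
  seg 9: down by d11 = 29/3 → (-63/2, 19/3)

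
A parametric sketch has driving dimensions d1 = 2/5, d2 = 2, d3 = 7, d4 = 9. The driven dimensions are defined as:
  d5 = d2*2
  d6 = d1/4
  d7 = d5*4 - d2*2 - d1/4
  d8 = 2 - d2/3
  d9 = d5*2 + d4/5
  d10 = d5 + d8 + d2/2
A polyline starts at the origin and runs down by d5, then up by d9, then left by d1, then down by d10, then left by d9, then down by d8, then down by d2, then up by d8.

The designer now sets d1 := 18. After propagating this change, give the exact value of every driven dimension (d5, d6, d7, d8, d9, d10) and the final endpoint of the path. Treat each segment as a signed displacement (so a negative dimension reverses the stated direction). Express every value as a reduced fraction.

Apply edit: d1 := 18
  d5 = d2*2 = 4
  d6 = d1/4 = 9/2
  d7 = d5*4 - d2*2 - d1/4 = 15/2
  d8 = 2 - d2/3 = 4/3
  d9 = d5*2 + d4/5 = 49/5
  d10 = d5 + d8 + d2/2 = 19/3
Walk from origin (0, 0):
  seg 1: down by d5 = 4 → (0, -4)
  seg 2: up by d9 = 49/5 → (0, 29/5)
  seg 3: left by d1 = 18 → (-18, 29/5)
  seg 4: down by d10 = 19/3 → (-18, -8/15)
  seg 5: left by d9 = 49/5 → (-139/5, -8/15)
  seg 6: down by d8 = 4/3 → (-139/5, -28/15)
  seg 7: down by d2 = 2 → (-139/5, -58/15)
  seg 8: up by d8 = 4/3 → (-139/5, -38/15)

d5 = 4
d6 = 9/2
d7 = 15/2
d8 = 4/3
d9 = 49/5
d10 = 19/3
endpoint = (-139/5, -38/15)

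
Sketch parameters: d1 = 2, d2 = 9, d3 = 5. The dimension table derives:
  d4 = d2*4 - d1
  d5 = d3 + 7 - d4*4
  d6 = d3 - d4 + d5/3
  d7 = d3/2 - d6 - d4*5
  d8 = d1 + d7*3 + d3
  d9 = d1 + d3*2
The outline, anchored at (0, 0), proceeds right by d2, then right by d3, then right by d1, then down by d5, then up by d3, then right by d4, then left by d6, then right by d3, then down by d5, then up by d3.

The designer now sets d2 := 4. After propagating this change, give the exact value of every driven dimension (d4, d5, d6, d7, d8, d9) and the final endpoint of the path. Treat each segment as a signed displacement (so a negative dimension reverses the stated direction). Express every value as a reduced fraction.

Apply edit: d2 := 4
  d4 = d2*4 - d1 = 14
  d5 = d3 + 7 - d4*4 = -44
  d6 = d3 - d4 + d5/3 = -71/3
  d7 = d3/2 - d6 - d4*5 = -263/6
  d8 = d1 + d7*3 + d3 = -249/2
  d9 = d1 + d3*2 = 12
Walk from origin (0, 0):
  seg 1: right by d2 = 4 → (4, 0)
  seg 2: right by d3 = 5 → (9, 0)
  seg 3: right by d1 = 2 → (11, 0)
  seg 4: down by d5 = -44 → (11, 44)
  seg 5: up by d3 = 5 → (11, 49)
  seg 6: right by d4 = 14 → (25, 49)
  seg 7: left by d6 = -71/3 → (146/3, 49)
  seg 8: right by d3 = 5 → (161/3, 49)
  seg 9: down by d5 = -44 → (161/3, 93)
  seg 10: up by d3 = 5 → (161/3, 98)

d4 = 14
d5 = -44
d6 = -71/3
d7 = -263/6
d8 = -249/2
d9 = 12
endpoint = (161/3, 98)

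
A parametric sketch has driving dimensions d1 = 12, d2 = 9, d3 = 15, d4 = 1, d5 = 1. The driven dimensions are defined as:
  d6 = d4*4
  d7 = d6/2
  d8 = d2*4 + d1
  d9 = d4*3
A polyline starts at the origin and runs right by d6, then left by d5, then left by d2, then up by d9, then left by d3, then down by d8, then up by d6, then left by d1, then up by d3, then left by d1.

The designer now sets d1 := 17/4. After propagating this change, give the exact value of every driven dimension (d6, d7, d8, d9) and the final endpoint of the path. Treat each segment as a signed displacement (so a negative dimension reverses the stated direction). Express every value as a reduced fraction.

d6 = 4
d7 = 2
d8 = 161/4
d9 = 3
endpoint = (-59/2, -73/4)

Apply edit: d1 := 17/4
  d6 = d4*4 = 4
  d7 = d6/2 = 2
  d8 = d2*4 + d1 = 161/4
  d9 = d4*3 = 3
Walk from origin (0, 0):
  seg 1: right by d6 = 4 → (4, 0)
  seg 2: left by d5 = 1 → (3, 0)
  seg 3: left by d2 = 9 → (-6, 0)
  seg 4: up by d9 = 3 → (-6, 3)
  seg 5: left by d3 = 15 → (-21, 3)
  seg 6: down by d8 = 161/4 → (-21, -149/4)
  seg 7: up by d6 = 4 → (-21, -133/4)
  seg 8: left by d1 = 17/4 → (-101/4, -133/4)
  seg 9: up by d3 = 15 → (-101/4, -73/4)
  seg 10: left by d1 = 17/4 → (-59/2, -73/4)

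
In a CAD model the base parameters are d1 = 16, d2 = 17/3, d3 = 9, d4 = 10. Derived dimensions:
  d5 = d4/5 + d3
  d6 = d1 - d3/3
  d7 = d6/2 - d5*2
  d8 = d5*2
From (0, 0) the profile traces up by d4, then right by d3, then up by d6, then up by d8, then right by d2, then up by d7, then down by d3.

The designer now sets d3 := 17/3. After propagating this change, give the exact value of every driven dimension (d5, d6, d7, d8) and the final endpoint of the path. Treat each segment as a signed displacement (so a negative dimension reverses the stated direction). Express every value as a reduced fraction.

Apply edit: d3 := 17/3
  d5 = d4/5 + d3 = 23/3
  d6 = d1 - d3/3 = 127/9
  d7 = d6/2 - d5*2 = -149/18
  d8 = d5*2 = 46/3
Walk from origin (0, 0):
  seg 1: up by d4 = 10 → (0, 10)
  seg 2: right by d3 = 17/3 → (17/3, 10)
  seg 3: up by d6 = 127/9 → (17/3, 217/9)
  seg 4: up by d8 = 46/3 → (17/3, 355/9)
  seg 5: right by d2 = 17/3 → (34/3, 355/9)
  seg 6: up by d7 = -149/18 → (34/3, 187/6)
  seg 7: down by d3 = 17/3 → (34/3, 51/2)

d5 = 23/3
d6 = 127/9
d7 = -149/18
d8 = 46/3
endpoint = (34/3, 51/2)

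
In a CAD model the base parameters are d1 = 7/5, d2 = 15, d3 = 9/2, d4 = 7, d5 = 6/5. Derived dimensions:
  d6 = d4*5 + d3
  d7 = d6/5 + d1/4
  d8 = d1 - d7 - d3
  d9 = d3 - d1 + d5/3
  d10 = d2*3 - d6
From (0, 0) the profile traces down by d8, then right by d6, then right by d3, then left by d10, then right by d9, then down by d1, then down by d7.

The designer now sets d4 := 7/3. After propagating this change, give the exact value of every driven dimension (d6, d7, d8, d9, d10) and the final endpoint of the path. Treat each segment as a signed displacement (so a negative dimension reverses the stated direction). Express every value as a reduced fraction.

d6 = 97/6
d7 = 43/12
d8 = -401/60
d9 = 7/2
d10 = 173/6
endpoint = (-14/3, 17/10)

Apply edit: d4 := 7/3
  d6 = d4*5 + d3 = 97/6
  d7 = d6/5 + d1/4 = 43/12
  d8 = d1 - d7 - d3 = -401/60
  d9 = d3 - d1 + d5/3 = 7/2
  d10 = d2*3 - d6 = 173/6
Walk from origin (0, 0):
  seg 1: down by d8 = -401/60 → (0, 401/60)
  seg 2: right by d6 = 97/6 → (97/6, 401/60)
  seg 3: right by d3 = 9/2 → (62/3, 401/60)
  seg 4: left by d10 = 173/6 → (-49/6, 401/60)
  seg 5: right by d9 = 7/2 → (-14/3, 401/60)
  seg 6: down by d1 = 7/5 → (-14/3, 317/60)
  seg 7: down by d7 = 43/12 → (-14/3, 17/10)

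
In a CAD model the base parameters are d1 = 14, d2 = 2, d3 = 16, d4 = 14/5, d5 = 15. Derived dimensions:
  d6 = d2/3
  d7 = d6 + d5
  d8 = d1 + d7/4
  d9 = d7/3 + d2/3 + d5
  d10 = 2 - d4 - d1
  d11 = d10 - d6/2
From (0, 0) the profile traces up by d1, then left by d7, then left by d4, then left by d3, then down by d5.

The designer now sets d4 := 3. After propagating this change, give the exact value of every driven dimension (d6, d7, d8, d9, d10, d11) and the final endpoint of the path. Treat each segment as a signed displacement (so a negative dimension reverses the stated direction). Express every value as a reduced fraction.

Apply edit: d4 := 3
  d6 = d2/3 = 2/3
  d7 = d6 + d5 = 47/3
  d8 = d1 + d7/4 = 215/12
  d9 = d7/3 + d2/3 + d5 = 188/9
  d10 = 2 - d4 - d1 = -15
  d11 = d10 - d6/2 = -46/3
Walk from origin (0, 0):
  seg 1: up by d1 = 14 → (0, 14)
  seg 2: left by d7 = 47/3 → (-47/3, 14)
  seg 3: left by d4 = 3 → (-56/3, 14)
  seg 4: left by d3 = 16 → (-104/3, 14)
  seg 5: down by d5 = 15 → (-104/3, -1)

d6 = 2/3
d7 = 47/3
d8 = 215/12
d9 = 188/9
d10 = -15
d11 = -46/3
endpoint = (-104/3, -1)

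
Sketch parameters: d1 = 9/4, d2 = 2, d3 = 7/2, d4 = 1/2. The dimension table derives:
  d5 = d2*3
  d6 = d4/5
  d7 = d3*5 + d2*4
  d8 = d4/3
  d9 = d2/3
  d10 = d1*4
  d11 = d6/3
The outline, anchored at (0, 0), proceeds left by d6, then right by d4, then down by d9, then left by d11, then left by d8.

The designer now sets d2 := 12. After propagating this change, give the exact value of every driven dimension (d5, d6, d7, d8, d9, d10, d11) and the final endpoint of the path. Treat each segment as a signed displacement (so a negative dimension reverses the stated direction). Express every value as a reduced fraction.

Apply edit: d2 := 12
  d5 = d2*3 = 36
  d6 = d4/5 = 1/10
  d7 = d3*5 + d2*4 = 131/2
  d8 = d4/3 = 1/6
  d9 = d2/3 = 4
  d10 = d1*4 = 9
  d11 = d6/3 = 1/30
Walk from origin (0, 0):
  seg 1: left by d6 = 1/10 → (-1/10, 0)
  seg 2: right by d4 = 1/2 → (2/5, 0)
  seg 3: down by d9 = 4 → (2/5, -4)
  seg 4: left by d11 = 1/30 → (11/30, -4)
  seg 5: left by d8 = 1/6 → (1/5, -4)

d5 = 36
d6 = 1/10
d7 = 131/2
d8 = 1/6
d9 = 4
d10 = 9
d11 = 1/30
endpoint = (1/5, -4)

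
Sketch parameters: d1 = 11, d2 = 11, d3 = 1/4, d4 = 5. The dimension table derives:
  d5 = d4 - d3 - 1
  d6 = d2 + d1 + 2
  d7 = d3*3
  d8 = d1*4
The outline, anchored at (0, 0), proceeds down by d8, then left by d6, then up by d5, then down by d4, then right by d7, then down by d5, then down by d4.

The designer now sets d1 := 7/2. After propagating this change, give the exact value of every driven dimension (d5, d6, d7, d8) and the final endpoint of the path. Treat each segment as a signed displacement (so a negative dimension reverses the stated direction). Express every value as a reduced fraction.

Apply edit: d1 := 7/2
  d5 = d4 - d3 - 1 = 15/4
  d6 = d2 + d1 + 2 = 33/2
  d7 = d3*3 = 3/4
  d8 = d1*4 = 14
Walk from origin (0, 0):
  seg 1: down by d8 = 14 → (0, -14)
  seg 2: left by d6 = 33/2 → (-33/2, -14)
  seg 3: up by d5 = 15/4 → (-33/2, -41/4)
  seg 4: down by d4 = 5 → (-33/2, -61/4)
  seg 5: right by d7 = 3/4 → (-63/4, -61/4)
  seg 6: down by d5 = 15/4 → (-63/4, -19)
  seg 7: down by d4 = 5 → (-63/4, -24)

d5 = 15/4
d6 = 33/2
d7 = 3/4
d8 = 14
endpoint = (-63/4, -24)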